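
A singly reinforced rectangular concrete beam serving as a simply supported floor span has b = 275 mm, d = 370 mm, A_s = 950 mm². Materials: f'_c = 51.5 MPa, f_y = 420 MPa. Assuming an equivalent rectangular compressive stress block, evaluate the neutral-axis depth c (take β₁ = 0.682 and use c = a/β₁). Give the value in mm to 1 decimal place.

T = A_s f_y = 950 × 420 = 399000 N = 399 kN.
Setting C = 0.85 f'_c a b equal to T: a = 399000/(0.85 × 51.5 × 275) = 33.145 mm.
With β₁ = 0.682, c = a/β₁ = 33.145/0.682 = 48.6 mm.

c ≈ 48.6 mm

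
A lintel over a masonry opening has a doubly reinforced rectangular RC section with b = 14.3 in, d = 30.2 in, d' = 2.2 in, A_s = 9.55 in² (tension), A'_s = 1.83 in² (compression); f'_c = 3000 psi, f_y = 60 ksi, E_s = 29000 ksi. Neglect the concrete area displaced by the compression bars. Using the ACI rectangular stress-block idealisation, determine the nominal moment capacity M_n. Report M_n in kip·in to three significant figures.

Assume both steels yield.
a = (A_s − A'_s) f_y/(0.85 f'_c b) = (9.55 − 1.83) × 60/(0.85 × 3 × 14.3) = 12.703 in.
c = a/β₁ = 12.703/0.85 = 14.945 in; ε'_s = 0.003(c − d')/c = 0.0026 ≥ ε_y = 0.0021, so the compression steel yields.
M_n = (A_s − A'_s) f_y (d − a/2) + A'_s f_y (d − d') = 463.2 × (30.2 − 6.3515) + 109.8 × (30.2 − 2.2) = 11046.6 + 3074.4 = 14121.0 kip·in.

M_n ≈ 14100 kip·in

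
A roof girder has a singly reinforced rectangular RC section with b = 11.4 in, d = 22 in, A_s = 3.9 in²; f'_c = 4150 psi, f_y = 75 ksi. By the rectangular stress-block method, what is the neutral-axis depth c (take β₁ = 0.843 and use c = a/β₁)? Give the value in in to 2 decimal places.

c ≈ 8.63 in

T = A_s f_y = 3.9 × 75 = 292.5 kips.
a = T/(0.85 f'_c b) = 292.5/(0.85 × 4.15 × 11.4) = 7.2737 in.
With β₁ = 0.843, c = a/β₁ = 7.2737/0.843 = 8.63 in.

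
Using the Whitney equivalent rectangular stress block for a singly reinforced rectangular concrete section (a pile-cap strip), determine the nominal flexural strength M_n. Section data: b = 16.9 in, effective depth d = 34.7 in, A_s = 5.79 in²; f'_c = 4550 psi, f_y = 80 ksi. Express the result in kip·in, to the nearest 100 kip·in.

T = A_s f_y = 5.79 × 80 = 463.2 kips.
a = T/(0.85 f'_c b) = 463.2/(0.85 × 4.55 × 16.9) = 7.087 in.
M_n = T(d − a/2) = 463.2 × (34.7 − 3.5435) = 14431.7 kip·in.

M_n ≈ 14400 kip·in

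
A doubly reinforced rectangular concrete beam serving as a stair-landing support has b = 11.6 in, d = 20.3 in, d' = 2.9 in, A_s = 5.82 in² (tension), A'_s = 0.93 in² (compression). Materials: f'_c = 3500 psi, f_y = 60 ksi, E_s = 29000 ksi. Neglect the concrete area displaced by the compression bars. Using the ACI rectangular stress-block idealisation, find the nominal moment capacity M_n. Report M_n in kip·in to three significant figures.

M_n ≈ 5680 kip·in

Assume both steels yield.
a = (A_s − A'_s) f_y/(0.85 f'_c b) = (5.82 − 0.93) × 60/(0.85 × 3.5 × 11.6) = 8.502 in.
c = a/β₁ = 8.502/0.85 = 10.002 in; ε'_s = 0.003(c − d')/c = 0.0021 ≥ ε_y = 0.0021, so the compression steel yields.
M_n = (A_s − A'_s) f_y (d − a/2) + A'_s f_y (d − d') = 293.4 × (20.3 − 4.251) + 55.8 × (20.3 − 2.9) = 4708.8 + 970.9 = 5679.7 kip·in.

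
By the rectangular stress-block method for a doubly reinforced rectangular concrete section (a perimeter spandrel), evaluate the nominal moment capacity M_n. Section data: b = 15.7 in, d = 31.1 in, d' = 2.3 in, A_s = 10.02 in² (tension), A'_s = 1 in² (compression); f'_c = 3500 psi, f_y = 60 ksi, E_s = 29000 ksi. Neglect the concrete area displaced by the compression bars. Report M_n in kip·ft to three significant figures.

Assume both steels yield.
a = (A_s − A'_s) f_y/(0.85 f'_c b) = (10.02 − 1) × 60/(0.85 × 3.5 × 15.7) = 11.587 in.
c = a/β₁ = 11.587/0.85 = 13.632 in; ε'_s = 0.003(c − d')/c = 0.0025 ≥ ε_y = 0.0021, so the compression steel yields.
M_n = (A_s − A'_s) f_y (d − a/2) + A'_s f_y (d − d') = 541.2 × (31.1 − 5.7935) + 60 × (31.1 − 2.3) = 13695.9 + 1728.0 = 15423.9 kip·in = 15423.9/12 = 1285.33 kip·ft.

M_n ≈ 1290 kip·ft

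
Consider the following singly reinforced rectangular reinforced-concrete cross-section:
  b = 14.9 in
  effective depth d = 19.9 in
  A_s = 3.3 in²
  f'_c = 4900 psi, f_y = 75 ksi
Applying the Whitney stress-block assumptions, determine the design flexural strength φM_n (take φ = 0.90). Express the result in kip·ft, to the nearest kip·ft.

T = A_s f_y = 3.3 × 75 = 247.5 kips.
a = T/(0.85 f'_c b) = 247.5/(0.85 × 4.9 × 14.9) = 3.988 in.
M_n = T(d − a/2) = 247.5 × (19.9 − 1.994) = 4431.7 kip·in = 4431.7/12 = 369.31 kip·ft.
φM_n = 0.90 × 369.31 = 332.38 kip·ft.

φM_n ≈ 332 kip·ft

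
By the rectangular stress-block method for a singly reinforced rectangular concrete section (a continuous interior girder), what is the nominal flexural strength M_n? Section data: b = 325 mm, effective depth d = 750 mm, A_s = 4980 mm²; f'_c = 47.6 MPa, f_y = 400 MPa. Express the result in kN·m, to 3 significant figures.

T = A_s f_y = 4980 × 400 = 1992000 N = 1992 kN.
From C = T: a = T/(0.85 f'_c b) = 1992000/(0.85 × 47.6 × 325) = 151.49 mm.
M_n = T(d − a/2) = 1992 kN × (750 − 75.745) mm = 1343.12 kN·m.

M_n ≈ 1340 kN·m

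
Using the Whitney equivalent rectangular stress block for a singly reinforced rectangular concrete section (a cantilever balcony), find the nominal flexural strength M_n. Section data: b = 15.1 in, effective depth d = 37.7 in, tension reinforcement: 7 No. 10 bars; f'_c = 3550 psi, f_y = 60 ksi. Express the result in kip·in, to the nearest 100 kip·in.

A_s = 7 × 1.27 = 8.89 in².
T = A_s f_y = 8.89 × 60 = 533.4 kips.
a = T/(0.85 f'_c b) = 533.4/(0.85 × 3.55 × 15.1) = 11.707 in.
M_n = T(d − a/2) = 533.4 × (37.7 − 5.8535) = 16986.9 kip·in.

M_n ≈ 17000 kip·in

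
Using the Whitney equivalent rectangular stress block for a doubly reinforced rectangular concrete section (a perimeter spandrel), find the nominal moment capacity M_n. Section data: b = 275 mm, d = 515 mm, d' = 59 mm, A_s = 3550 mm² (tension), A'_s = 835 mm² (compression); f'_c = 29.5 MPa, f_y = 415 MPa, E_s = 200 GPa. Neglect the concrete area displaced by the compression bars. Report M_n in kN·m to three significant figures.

M_n ≈ 646 kN·m

Assume both tension and compression steel yield.
Net tension couple steel: A_s − A'_s = 2715 mm².
a = (A_s − A'_s) f_y / (0.85 f'_c b) = 1126725/(0.85 × 29.5 × 275) = 163.40 mm.
c = a/β₁ = 163.40/0.839 = 194.76 mm; ε'_s = 0.003(c − d')/c = 0.0021 ≥ f_y/E_s = 0.0021, so compression steel does yield.
M_n = (A_s − A'_s) f_y (d − a/2) + A'_s f_y (d − d') = [1126725 × (515 − 81.7) + 346525 × (515 − 59)] × 10⁻⁶ = 488.21 + 158.02 = 646.23 kN·m.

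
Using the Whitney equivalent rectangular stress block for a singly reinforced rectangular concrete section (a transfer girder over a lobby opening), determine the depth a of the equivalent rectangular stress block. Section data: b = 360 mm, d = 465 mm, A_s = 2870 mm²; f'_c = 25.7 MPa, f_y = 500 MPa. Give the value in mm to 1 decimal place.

a ≈ 182.5 mm

T = A_s f_y = 2870 × 500 = 1435000 N = 1435 kN.
Setting C = 0.85 f'_c a b equal to T: a = 1435000/(0.85 × 25.7 × 360) = 182.5 mm.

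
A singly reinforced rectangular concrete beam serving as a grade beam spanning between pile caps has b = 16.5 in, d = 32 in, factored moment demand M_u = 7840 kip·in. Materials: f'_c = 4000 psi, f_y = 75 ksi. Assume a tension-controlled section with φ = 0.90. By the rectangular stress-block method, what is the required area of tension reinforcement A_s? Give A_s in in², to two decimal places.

A_s ≈ 3.96 in²

M_n = M_u/φ = 7840/0.90 = 8711.11 kip·in.
From M_n = 0.85 f'_c a b (d − a/2):
a = d − √(d² − 2M_n/(0.85 f'_c b)) = 32 − √(32² − 2 × 8711.11/(0.85 × 4 × 16.5)) = 5.290 in.
A_s = 0.85 f'_c a b / f_y = 0.85 × 4 × 5.290 × 16.5 / 75 = 3.957 in².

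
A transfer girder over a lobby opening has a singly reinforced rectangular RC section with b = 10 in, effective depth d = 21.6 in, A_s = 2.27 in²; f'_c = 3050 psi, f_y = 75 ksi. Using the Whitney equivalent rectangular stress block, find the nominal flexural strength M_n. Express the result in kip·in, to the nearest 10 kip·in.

M_n ≈ 3120 kip·in

T = A_s f_y = 2.27 × 75 = 170.25 kips.
a = T/(0.85 f'_c b) = 170.25/(0.85 × 3.05 × 10) = 6.567 in.
M_n = T(d − a/2) = 170.25 × (21.6 − 3.2835) = 3118.4 kip·in.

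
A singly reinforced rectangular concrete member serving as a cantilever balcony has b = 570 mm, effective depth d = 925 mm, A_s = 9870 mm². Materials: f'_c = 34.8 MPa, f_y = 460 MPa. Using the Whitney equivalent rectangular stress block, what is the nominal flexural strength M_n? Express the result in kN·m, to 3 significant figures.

T = A_s f_y = 9870 × 460 = 4540200 N = 4540.2 kN.
From C = T: a = T/(0.85 f'_c b) = 4540200/(0.85 × 34.8 × 570) = 269.28 mm.
M_n = T(d − a/2) = 4540.2 kN × (925 − 134.64) mm = 3588.39 kN·m.

M_n ≈ 3590 kN·m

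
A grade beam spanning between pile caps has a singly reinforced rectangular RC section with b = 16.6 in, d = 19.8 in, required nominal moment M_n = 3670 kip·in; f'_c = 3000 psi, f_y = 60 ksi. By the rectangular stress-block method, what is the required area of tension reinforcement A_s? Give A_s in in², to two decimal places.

From M_n = 0.85 f'_c a b (d − a/2):
a = d − √(d² − 2M_n/(0.85 f'_c b)) = 19.8 − √(19.8² − 2 × 3670/(0.85 × 3 × 16.6)) = 5.014 in.
A_s = 0.85 f'_c a b / f_y = 0.85 × 3 × 5.014 × 16.6 / 60 = 3.537 in².

A_s ≈ 3.54 in²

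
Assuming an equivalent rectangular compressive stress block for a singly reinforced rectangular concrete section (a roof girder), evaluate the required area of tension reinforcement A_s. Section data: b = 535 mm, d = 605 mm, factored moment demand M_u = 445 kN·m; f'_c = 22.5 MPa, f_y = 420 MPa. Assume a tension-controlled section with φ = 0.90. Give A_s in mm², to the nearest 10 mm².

M_n = M_u/φ = 445/0.90 = 494.444 kN·m.
With M_n = 0.85 f'_c a b (d − a/2), solve the quadratic for a:
a = d − √(d² − 2M_n/(0.85 f'_c b)) = 605 − √(605² − 2 × 494.444×10⁶/(0.85 × 22.5 × 535)) = 85.98 mm.
A_s = 0.85 f'_c a b / f_y = 0.85 × 22.5 × 85.98 × 535 / 420 = 2094.6 mm².

A_s ≈ 2090 mm²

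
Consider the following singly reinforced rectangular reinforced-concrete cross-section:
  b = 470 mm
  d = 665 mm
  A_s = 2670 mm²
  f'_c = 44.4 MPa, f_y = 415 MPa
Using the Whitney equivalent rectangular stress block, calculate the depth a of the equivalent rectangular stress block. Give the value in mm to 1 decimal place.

a ≈ 62.5 mm

T = A_s f_y = 2670 × 415 = 1108050 N = 1108.05 kN.
Setting C = 0.85 f'_c a b equal to T: a = 1108050/(0.85 × 44.4 × 470) = 62.5 mm.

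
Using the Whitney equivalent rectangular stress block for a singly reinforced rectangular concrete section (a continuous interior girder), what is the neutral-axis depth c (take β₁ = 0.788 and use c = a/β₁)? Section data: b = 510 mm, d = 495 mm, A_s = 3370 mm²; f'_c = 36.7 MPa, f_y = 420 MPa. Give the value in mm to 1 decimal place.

c ≈ 112.9 mm

T = A_s f_y = 3370 × 420 = 1415400 N = 1415.4 kN.
Setting C = 0.85 f'_c a b equal to T: a = 1415400/(0.85 × 36.7 × 510) = 88.966 mm.
With β₁ = 0.788, c = a/β₁ = 88.966/0.788 = 112.9 mm.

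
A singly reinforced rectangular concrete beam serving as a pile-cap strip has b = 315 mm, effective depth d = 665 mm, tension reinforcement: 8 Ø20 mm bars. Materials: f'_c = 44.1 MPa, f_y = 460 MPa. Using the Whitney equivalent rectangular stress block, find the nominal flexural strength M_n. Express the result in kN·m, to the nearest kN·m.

A_s = 8 × 314 = 2512 mm².
T = A_s f_y = 2512 × 460 = 1155520 N = 1155.52 kN.
From C = T: a = T/(0.85 f'_c b) = 1155520/(0.85 × 44.1 × 315) = 97.86 mm.
M_n = T(d − a/2) = 1155.52 kN × (665 − 48.93) mm = 711.88 kN·m.

M_n ≈ 712 kN·m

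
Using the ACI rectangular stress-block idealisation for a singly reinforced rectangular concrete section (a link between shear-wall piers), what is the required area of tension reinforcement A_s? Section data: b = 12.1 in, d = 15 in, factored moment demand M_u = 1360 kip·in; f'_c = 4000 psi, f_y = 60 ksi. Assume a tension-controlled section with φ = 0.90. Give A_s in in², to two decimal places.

A_s ≈ 1.84 in²

M_n = M_u/φ = 1360/0.90 = 1511.11 kip·in.
From M_n = 0.85 f'_c a b (d − a/2):
a = d − √(d² − 2M_n/(0.85 f'_c b)) = 15 − √(15² − 2 × 1511.11/(0.85 × 4 × 12.1)) = 2.690 in.
A_s = 0.85 f'_c a b / f_y = 0.85 × 4 × 2.690 × 12.1 / 60 = 1.844 in².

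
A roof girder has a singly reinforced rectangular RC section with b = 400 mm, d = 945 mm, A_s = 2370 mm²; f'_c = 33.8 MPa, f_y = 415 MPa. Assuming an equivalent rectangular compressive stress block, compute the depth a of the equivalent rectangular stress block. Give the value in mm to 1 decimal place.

T = A_s f_y = 2370 × 415 = 983550 N = 983.55 kN.
Setting C = 0.85 f'_c a b equal to T: a = 983550/(0.85 × 33.8 × 400) = 85.6 mm.

a ≈ 85.6 mm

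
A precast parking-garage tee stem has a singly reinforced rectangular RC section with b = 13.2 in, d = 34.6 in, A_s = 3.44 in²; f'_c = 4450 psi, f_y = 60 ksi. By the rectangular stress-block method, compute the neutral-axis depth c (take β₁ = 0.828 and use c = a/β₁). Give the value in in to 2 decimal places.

T = A_s f_y = 3.44 × 60 = 206.4 kips.
a = T/(0.85 f'_c b) = 206.4/(0.85 × 4.45 × 13.2) = 4.1339 in.
With β₁ = 0.828, c = a/β₁ = 4.1339/0.828 = 4.99 in.

c ≈ 4.99 in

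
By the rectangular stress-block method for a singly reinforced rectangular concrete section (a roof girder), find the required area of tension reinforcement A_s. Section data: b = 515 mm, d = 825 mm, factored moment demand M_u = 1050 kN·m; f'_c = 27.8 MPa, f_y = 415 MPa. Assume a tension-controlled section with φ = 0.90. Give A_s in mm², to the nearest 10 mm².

M_n = M_u/φ = 1050/0.90 = 1166.67 kN·m.
With M_n = 0.85 f'_c a b (d − a/2), solve the quadratic for a:
a = d − √(d² − 2M_n/(0.85 f'_c b)) = 825 − √(825² − 2 × 1166.67×10⁶/(0.85 × 27.8 × 515)) = 125.80 mm.
A_s = 0.85 f'_c a b / f_y = 0.85 × 27.8 × 125.80 × 515 / 415 = 3689.0 mm².

A_s ≈ 3690 mm²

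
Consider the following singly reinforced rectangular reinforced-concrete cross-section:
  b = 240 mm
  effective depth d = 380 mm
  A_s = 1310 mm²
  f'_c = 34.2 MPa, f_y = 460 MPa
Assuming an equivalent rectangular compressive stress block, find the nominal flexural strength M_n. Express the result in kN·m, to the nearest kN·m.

M_n ≈ 203 kN·m

T = A_s f_y = 1310 × 460 = 602600 N = 602.6 kN.
From C = T: a = T/(0.85 f'_c b) = 602600/(0.85 × 34.2 × 240) = 86.37 mm.
M_n = T(d − a/2) = 602.6 kN × (380 − 43.185) mm = 202.96 kN·m.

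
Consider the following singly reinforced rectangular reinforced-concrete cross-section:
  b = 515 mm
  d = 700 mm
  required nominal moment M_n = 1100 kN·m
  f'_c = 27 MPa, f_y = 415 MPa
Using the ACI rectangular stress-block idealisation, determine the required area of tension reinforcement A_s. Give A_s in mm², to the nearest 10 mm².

A_s ≈ 4240 mm²

With M_n = 0.85 f'_c a b (d − a/2), solve the quadratic for a:
a = d − √(d² − 2M_n/(0.85 f'_c b)) = 700 − √(700² − 2 × 1100×10⁶/(0.85 × 27 × 515)) = 148.76 mm.
A_s = 0.85 f'_c a b / f_y = 0.85 × 27 × 148.76 × 515 / 415 = 4236.7 mm².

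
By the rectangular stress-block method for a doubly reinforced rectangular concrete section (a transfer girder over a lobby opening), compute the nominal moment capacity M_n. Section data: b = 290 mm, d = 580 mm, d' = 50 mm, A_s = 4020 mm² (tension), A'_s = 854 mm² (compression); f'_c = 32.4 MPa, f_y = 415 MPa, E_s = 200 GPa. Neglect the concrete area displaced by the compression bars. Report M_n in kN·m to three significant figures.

Assume both tension and compression steel yield.
Net tension couple steel: A_s − A'_s = 3166 mm².
a = (A_s − A'_s) f_y / (0.85 f'_c b) = 1313890/(0.85 × 32.4 × 290) = 164.51 mm.
c = a/β₁ = 164.51/0.819 = 200.87 mm; ε'_s = 0.003(c − d')/c = 0.0023 ≥ f_y/E_s = 0.0021, so compression steel does yield.
M_n = (A_s − A'_s) f_y (d − a/2) + A'_s f_y (d − d') = [1313890 × (580 − 82.255) + 354410 × (580 − 50)] × 10⁻⁶ = 653.98 + 187.84 = 841.82 kN·m.

M_n ≈ 842 kN·m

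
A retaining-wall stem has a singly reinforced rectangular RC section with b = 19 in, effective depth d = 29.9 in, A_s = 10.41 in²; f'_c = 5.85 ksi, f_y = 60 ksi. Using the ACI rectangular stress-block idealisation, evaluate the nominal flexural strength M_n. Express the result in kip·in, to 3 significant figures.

M_n ≈ 16600 kip·in

T = A_s f_y = 10.41 × 60 = 624.6 kips.
a = T/(0.85 f'_c b) = 624.6/(0.85 × 5.85 × 19) = 6.611 in.
M_n = T(d − a/2) = 624.6 × (29.9 − 3.3055) = 16610.9 kip·in.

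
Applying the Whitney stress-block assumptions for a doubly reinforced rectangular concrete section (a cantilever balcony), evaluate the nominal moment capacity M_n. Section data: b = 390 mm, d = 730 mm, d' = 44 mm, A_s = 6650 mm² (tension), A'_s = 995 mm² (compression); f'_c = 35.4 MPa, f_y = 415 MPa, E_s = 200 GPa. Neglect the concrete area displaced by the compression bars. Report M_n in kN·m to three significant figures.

M_n ≈ 1760 kN·m

Assume both tension and compression steel yield.
Net tension couple steel: A_s − A'_s = 5655 mm².
a = (A_s − A'_s) f_y / (0.85 f'_c b) = 2346825/(0.85 × 35.4 × 390) = 199.98 mm.
c = a/β₁ = 199.98/0.797 = 250.92 mm; ε'_s = 0.003(c − d')/c = 0.0025 ≥ f_y/E_s = 0.0021, so compression steel does yield.
M_n = (A_s − A'_s) f_y (d − a/2) + A'_s f_y (d − d') = [2346825 × (730 − 99.99) + 412925 × (730 − 44)] × 10⁻⁶ = 1478.52 + 283.27 = 1761.79 kN·m.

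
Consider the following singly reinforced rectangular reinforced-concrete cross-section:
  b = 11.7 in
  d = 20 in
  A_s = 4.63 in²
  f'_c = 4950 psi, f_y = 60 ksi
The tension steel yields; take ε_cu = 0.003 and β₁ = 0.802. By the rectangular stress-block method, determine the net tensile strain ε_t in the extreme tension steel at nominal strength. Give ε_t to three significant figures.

a = A_s f_y/(0.85 f'_c b) = 5.643 in.
β₁ = 0.802, so c = a/β₁ = 5.643/0.802 = 7.036 in.
From the linear strain diagram with ε_cu = 0.003: ε_t = 0.003 (d − c)/c = 0.003 × (20 − 7.036)/7.036 = 0.00553.
Since ε_t ≥ 0.005, the section is tension-controlled.

ε_t ≈ 0.00553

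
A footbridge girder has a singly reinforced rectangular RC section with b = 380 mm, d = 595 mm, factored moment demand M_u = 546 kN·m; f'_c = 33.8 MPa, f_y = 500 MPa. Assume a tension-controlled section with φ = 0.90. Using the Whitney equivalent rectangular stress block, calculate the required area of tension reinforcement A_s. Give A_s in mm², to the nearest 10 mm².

A_s ≈ 2230 mm²

M_n = M_u/φ = 546/0.90 = 606.667 kN·m.
With M_n = 0.85 f'_c a b (d − a/2), solve the quadratic for a:
a = d − √(d² − 2M_n/(0.85 f'_c b)) = 595 − √(595² − 2 × 606.667×10⁶/(0.85 × 33.8 × 380)) = 102.16 mm.
A_s = 0.85 f'_c a b / f_y = 0.85 × 33.8 × 102.16 × 380 / 500 = 2230.6 mm².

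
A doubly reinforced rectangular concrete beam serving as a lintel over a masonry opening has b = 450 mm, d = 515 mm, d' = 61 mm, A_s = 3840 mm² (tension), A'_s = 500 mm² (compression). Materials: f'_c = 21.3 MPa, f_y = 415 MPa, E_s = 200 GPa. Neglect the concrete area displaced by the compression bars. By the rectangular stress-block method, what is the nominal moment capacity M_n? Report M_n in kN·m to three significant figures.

Assume both tension and compression steel yield.
Net tension couple steel: A_s − A'_s = 3340 mm².
a = (A_s − A'_s) f_y / (0.85 f'_c b) = 1386100/(0.85 × 21.3 × 450) = 170.13 mm.
c = a/β₁ = 170.13/0.85 = 200.15 mm; ε'_s = 0.003(c − d')/c = 0.0021 ≥ f_y/E_s = 0.0021, so compression steel does yield.
M_n = (A_s − A'_s) f_y (d − a/2) + A'_s f_y (d − d') = [1386100 × (515 − 85.065) + 207500 × (515 − 61)] × 10⁻⁶ = 595.93 + 94.21 = 690.14 kN·m.

M_n ≈ 690 kN·m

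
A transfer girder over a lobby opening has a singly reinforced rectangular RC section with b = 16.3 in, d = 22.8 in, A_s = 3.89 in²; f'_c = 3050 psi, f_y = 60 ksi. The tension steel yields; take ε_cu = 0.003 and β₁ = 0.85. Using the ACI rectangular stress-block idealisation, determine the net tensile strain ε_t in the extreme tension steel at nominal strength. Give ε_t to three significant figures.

ε_t ≈ 0.00753

a = A_s f_y/(0.85 f'_c b) = 5.523 in.
β₁ = 0.85, so c = a/β₁ = 5.523/0.85 = 6.498 in.
From the linear strain diagram with ε_cu = 0.003: ε_t = 0.003 (d − c)/c = 0.003 × (22.8 − 6.498)/6.498 = 0.00753.
Since ε_t ≥ 0.005, the section is tension-controlled.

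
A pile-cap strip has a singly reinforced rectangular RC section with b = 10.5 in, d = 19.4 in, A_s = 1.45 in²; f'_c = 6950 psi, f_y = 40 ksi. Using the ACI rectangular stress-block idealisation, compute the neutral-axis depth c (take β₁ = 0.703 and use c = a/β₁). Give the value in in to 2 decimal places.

c ≈ 1.33 in

T = A_s f_y = 1.45 × 40 = 58 kips.
a = T/(0.85 f'_c b) = 58/(0.85 × 6.95 × 10.5) = 0.9351 in.
With β₁ = 0.703, c = a/β₁ = 0.9351/0.703 = 1.33 in.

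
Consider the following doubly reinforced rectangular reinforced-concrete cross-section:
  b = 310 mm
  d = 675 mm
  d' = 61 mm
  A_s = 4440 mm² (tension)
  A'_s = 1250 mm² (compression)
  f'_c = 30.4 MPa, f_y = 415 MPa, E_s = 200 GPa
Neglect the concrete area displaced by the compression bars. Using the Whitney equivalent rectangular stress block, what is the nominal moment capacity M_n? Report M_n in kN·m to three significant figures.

M_n ≈ 1100 kN·m

Assume both tension and compression steel yield.
Net tension couple steel: A_s − A'_s = 3190 mm².
a = (A_s − A'_s) f_y / (0.85 f'_c b) = 1323850/(0.85 × 30.4 × 310) = 165.27 mm.
c = a/β₁ = 165.27/0.833 = 198.40 mm; ε'_s = 0.003(c − d')/c = 0.0021 ≥ f_y/E_s = 0.0021, so compression steel does yield.
M_n = (A_s − A'_s) f_y (d − a/2) + A'_s f_y (d − d') = [1323850 × (675 − 82.635) + 518750 × (675 − 61)] × 10⁻⁶ = 784.20 + 318.51 = 1102.71 kN·m.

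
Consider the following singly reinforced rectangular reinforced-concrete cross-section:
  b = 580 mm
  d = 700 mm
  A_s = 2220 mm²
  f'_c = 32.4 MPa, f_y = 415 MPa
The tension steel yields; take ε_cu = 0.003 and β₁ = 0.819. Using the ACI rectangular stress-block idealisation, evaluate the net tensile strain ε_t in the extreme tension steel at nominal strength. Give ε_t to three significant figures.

a = A_s f_y/(0.85 f'_c b) = 57.68 mm.
β₁ = 0.819, so c = a/β₁ = 57.68/0.819 = 70.43 mm.
From the linear strain diagram with ε_cu = 0.003: ε_t = 0.003 (d − c)/c = 0.003 × (700 − 70.43)/70.43 = 0.0268.
Since ε_t ≥ 0.005, the section is tension-controlled.

ε_t ≈ 0.0268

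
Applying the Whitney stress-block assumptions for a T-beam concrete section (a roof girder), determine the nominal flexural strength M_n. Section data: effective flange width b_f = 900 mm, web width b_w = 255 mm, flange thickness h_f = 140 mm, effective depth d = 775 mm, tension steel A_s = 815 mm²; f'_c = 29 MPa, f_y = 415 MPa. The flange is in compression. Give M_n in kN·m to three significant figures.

Tension: T = A_s f_y = 815 × 415 = 338225 N.
Try a within the flange: a = T/(0.85 f'_c b_f) = 338225/(0.85 × 29 × 900) = 15.25 mm.
Since a = 15.25 ≤ h_f = 140 mm, the stress block lies entirely in the flange; analyse as a rectangular beam of width b_f.
M_n = T(d − a/2) = 338225 × (775 − 7.625) = 259.55 × 10⁶ N·mm.
M_n = 259.55 kN·m.

M_n ≈ 260 kN·m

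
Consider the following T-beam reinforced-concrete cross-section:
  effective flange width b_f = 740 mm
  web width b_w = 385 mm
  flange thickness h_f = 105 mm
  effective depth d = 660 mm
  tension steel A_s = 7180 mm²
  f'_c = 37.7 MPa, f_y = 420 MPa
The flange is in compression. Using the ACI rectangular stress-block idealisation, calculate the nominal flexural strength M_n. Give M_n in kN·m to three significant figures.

M_n ≈ 1790 kN·m

Tension: T = A_s f_y = 7180 × 420 = 3015600 N.
Try a within the flange: a = T/(0.85 f'_c b_f) = 3015600/(0.85 × 37.7 × 740) = 127.17 mm.
a = 127.17 > h_f = 105 mm: the block extends into the web. Split into flange-overhang and web parts.
C_f = 0.85 f'_c (b_f − b_w) h_f = 0.85 × 37.7 × (740 − 385) × 105 = 1194477 N.
Remaining web compression depth: a_w = (T − C_f)/(0.85 f'_c b_w) = (3015600 − 1194477)/(0.85 × 37.7 × 385) = 147.61 mm.
M_n = C_f(d − h_f/2) + (T − C_f)(d − a_w/2) = 1194477 × (660 − 52.5) + 1821123 × (660 − 73.805) = 725.64 + 1067.53 = 1793.17 × 10⁶ N·mm.
M_n = 1793.17 kN·m.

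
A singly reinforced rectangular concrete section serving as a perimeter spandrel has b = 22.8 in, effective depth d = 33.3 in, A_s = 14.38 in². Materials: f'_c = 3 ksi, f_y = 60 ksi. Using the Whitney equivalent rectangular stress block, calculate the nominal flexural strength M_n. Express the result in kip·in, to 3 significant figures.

M_n ≈ 22300 kip·in

T = A_s f_y = 14.38 × 60 = 862.8 kips.
a = T/(0.85 f'_c b) = 862.8/(0.85 × 3 × 22.8) = 14.840 in.
M_n = T(d − a/2) = 862.8 × (33.3 − 7.42) = 22329.3 kip·in.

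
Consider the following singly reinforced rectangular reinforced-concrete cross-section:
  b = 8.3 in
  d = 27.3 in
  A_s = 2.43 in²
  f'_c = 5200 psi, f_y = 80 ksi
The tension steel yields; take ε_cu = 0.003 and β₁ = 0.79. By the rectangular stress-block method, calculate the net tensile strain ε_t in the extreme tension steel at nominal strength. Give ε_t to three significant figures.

ε_t ≈ 0.00921

a = A_s f_y/(0.85 f'_c b) = 5.299 in.
β₁ = 0.79, so c = a/β₁ = 5.299/0.79 = 6.708 in.
From the linear strain diagram with ε_cu = 0.003: ε_t = 0.003 (d − c)/c = 0.003 × (27.3 − 6.708)/6.708 = 0.00921.
Since ε_t ≥ 0.005, the section is tension-controlled.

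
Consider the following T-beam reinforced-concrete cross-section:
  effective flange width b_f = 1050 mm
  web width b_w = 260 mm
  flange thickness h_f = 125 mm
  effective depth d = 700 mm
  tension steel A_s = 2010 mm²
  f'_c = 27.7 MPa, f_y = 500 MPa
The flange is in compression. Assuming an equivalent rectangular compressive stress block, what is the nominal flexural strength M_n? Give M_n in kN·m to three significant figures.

M_n ≈ 683 kN·m

Tension: T = A_s f_y = 2010 × 500 = 1005000 N.
Try a within the flange: a = T/(0.85 f'_c b_f) = 1005000/(0.85 × 27.7 × 1050) = 40.65 mm.
Since a = 40.65 ≤ h_f = 125 mm, the stress block lies entirely in the flange; analyse as a rectangular beam of width b_f.
M_n = T(d − a/2) = 1005000 × (700 − 20.325) = 683.07 × 10⁶ N·mm.
M_n = 683.07 kN·m.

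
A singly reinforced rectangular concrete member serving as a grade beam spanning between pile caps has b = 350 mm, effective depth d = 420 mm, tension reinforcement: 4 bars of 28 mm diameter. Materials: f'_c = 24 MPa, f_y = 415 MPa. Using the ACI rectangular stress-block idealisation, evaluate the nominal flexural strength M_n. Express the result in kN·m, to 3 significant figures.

A_s = 4 × 616 = 2464 mm².
T = A_s f_y = 2464 × 415 = 1022560 N = 1022.56 kN.
From C = T: a = T/(0.85 f'_c b) = 1022560/(0.85 × 24 × 350) = 143.22 mm.
M_n = T(d − a/2) = 1022.56 kN × (420 − 71.61) mm = 356.25 kN·m.

M_n ≈ 356 kN·m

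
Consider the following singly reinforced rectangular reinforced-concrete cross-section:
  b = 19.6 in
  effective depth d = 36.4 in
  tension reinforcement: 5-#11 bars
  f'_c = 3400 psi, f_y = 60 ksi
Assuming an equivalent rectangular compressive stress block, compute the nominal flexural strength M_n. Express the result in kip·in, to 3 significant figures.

A_s = 5 × 1.56 = 7.8 in².
T = A_s f_y = 7.8 × 60 = 468 kips.
a = T/(0.85 f'_c b) = 468/(0.85 × 3.4 × 19.6) = 8.262 in.
M_n = T(d − a/2) = 468 × (36.4 − 4.131) = 15101.9 kip·in.

M_n ≈ 15100 kip·in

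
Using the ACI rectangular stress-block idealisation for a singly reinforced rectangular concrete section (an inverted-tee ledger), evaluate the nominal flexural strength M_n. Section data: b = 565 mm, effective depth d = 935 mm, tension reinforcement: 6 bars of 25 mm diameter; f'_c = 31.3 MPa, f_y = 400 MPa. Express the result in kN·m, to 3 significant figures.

M_n ≈ 1060 kN·m

A_s = 6 × 491 = 2946 mm².
T = A_s f_y = 2946 × 400 = 1178400 N = 1178.4 kN.
From C = T: a = T/(0.85 f'_c b) = 1178400/(0.85 × 31.3 × 565) = 78.39 mm.
M_n = T(d − a/2) = 1178.4 kN × (935 − 39.195) mm = 1055.62 kN·m.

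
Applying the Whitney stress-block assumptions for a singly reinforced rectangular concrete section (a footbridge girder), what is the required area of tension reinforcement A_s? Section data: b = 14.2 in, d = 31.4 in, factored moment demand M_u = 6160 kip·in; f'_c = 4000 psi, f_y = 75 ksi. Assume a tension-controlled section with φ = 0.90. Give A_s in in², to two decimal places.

M_n = M_u/φ = 6160/0.90 = 6844.44 kip·in.
From M_n = 0.85 f'_c a b (d − a/2):
a = d − √(d² − 2M_n/(0.85 f'_c b)) = 31.4 − √(31.4² − 2 × 6844.44/(0.85 × 4 × 14.2)) = 4.897 in.
A_s = 0.85 f'_c a b / f_y = 0.85 × 4 × 4.897 × 14.2 / 75 = 3.152 in².

A_s ≈ 3.15 in²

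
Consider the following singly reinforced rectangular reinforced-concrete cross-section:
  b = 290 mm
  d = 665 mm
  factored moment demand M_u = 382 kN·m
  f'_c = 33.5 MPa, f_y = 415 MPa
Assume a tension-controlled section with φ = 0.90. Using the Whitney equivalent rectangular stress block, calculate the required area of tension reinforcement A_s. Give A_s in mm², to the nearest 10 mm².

A_s ≈ 1640 mm²

M_n = M_u/φ = 382/0.90 = 424.444 kN·m.
With M_n = 0.85 f'_c a b (d − a/2), solve the quadratic for a:
a = d − √(d² − 2M_n/(0.85 f'_c b)) = 665 − √(665² − 2 × 424.444×10⁶/(0.85 × 33.5 × 290)) = 82.40 mm.
A_s = 0.85 f'_c a b / f_y = 0.85 × 33.5 × 82.40 × 290 / 415 = 1639.6 mm².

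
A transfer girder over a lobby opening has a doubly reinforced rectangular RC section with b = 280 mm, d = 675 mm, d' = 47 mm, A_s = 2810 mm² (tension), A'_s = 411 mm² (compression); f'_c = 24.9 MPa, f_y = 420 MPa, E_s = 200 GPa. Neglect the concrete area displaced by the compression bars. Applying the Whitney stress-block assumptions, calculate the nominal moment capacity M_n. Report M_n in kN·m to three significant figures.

M_n ≈ 703 kN·m

Assume both tension and compression steel yield.
Net tension couple steel: A_s − A'_s = 2399 mm².
a = (A_s − A'_s) f_y / (0.85 f'_c b) = 1007580/(0.85 × 24.9 × 280) = 170.02 mm.
c = a/β₁ = 170.02/0.85 = 200.02 mm; ε'_s = 0.003(c − d')/c = 0.0023 ≥ f_y/E_s = 0.0021, so compression steel does yield.
M_n = (A_s − A'_s) f_y (d − a/2) + A'_s f_y (d − d') = [1007580 × (675 − 85.01) + 172620 × (675 − 47)] × 10⁻⁶ = 594.46 + 108.41 = 702.87 kN·m.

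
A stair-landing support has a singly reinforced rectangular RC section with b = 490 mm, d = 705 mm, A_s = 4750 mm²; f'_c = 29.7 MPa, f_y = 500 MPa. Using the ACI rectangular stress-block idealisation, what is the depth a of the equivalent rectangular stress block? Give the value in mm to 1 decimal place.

T = A_s f_y = 4750 × 500 = 2375000 N = 2375 kN.
Setting C = 0.85 f'_c a b equal to T: a = 2375000/(0.85 × 29.7 × 490) = 192.0 mm.

a ≈ 192.0 mm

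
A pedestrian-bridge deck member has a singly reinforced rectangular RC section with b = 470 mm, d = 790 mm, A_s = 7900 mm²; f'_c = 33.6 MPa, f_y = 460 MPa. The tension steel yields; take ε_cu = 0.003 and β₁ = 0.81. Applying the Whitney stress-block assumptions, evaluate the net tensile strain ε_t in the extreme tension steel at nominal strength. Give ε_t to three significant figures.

a = A_s f_y/(0.85 f'_c b) = 270.73 mm.
β₁ = 0.81, so c = a/β₁ = 270.73/0.81 = 334.23 mm.
From the linear strain diagram with ε_cu = 0.003: ε_t = 0.003 (d − c)/c = 0.003 × (790 − 334.23)/334.23 = 0.00409.
ε_t is between 0.004 and 0.005 — transition zone.

ε_t ≈ 0.00409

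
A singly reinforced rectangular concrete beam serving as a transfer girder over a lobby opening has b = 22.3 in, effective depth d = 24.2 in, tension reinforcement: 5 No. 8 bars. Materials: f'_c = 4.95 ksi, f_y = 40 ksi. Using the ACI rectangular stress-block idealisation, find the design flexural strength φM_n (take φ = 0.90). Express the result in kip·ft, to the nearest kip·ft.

φM_n ≈ 277 kip·ft

A_s = 5 × 0.79 = 3.95 in².
T = A_s f_y = 3.95 × 40 = 158 kips.
a = T/(0.85 f'_c b) = 158/(0.85 × 4.95 × 22.3) = 1.684 in.
M_n = T(d − a/2) = 158 × (24.2 − 0.842) = 3690.6 kip·in = 3690.6/12 = 307.55 kip·ft.
φM_n = 0.90 × 307.55 = 276.80 kip·ft.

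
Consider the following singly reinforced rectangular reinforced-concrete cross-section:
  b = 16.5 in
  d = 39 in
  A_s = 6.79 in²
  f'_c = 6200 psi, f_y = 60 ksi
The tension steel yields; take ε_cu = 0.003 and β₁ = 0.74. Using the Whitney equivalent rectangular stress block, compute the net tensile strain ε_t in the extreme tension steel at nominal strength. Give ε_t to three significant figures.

ε_t ≈ 0.0155

a = A_s f_y/(0.85 f'_c b) = 4.685 in.
β₁ = 0.74, so c = a/β₁ = 4.685/0.74 = 6.331 in.
From the linear strain diagram with ε_cu = 0.003: ε_t = 0.003 (d − c)/c = 0.003 × (39 − 6.331)/6.331 = 0.0155.
Since ε_t ≥ 0.005, the section is tension-controlled.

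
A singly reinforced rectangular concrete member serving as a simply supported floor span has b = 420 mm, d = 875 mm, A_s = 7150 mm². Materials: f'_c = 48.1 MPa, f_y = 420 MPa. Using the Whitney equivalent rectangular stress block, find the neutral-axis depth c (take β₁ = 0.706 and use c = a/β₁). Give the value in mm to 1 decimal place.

c ≈ 247.7 mm

T = A_s f_y = 7150 × 420 = 3003000 N = 3003 kN.
Setting C = 0.85 f'_c a b equal to T: a = 3003000/(0.85 × 48.1 × 420) = 174.881 mm.
With β₁ = 0.706, c = a/β₁ = 174.881/0.706 = 247.7 mm.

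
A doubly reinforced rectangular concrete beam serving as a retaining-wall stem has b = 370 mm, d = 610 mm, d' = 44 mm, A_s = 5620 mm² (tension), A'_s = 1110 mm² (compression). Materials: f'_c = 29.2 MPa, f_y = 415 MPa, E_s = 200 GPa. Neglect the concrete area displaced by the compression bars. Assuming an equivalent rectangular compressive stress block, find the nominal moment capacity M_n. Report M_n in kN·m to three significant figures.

M_n ≈ 1210 kN·m

Assume both tension and compression steel yield.
Net tension couple steel: A_s − A'_s = 4510 mm².
a = (A_s − A'_s) f_y / (0.85 f'_c b) = 1871650/(0.85 × 29.2 × 370) = 203.81 mm.
c = a/β₁ = 203.81/0.841 = 242.34 mm; ε'_s = 0.003(c − d')/c = 0.0025 ≥ f_y/E_s = 0.0021, so compression steel does yield.
M_n = (A_s − A'_s) f_y (d − a/2) + A'_s f_y (d − d') = [1871650 × (610 − 101.905) + 460650 × (610 − 44)] × 10⁻⁶ = 950.98 + 260.73 = 1211.71 kN·m.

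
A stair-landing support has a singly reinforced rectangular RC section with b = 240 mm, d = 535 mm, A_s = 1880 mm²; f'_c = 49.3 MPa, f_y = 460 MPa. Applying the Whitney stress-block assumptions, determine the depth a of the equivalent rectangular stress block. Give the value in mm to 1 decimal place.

T = A_s f_y = 1880 × 460 = 864800 N = 864.8 kN.
Setting C = 0.85 f'_c a b equal to T: a = 864800/(0.85 × 49.3 × 240) = 86.0 mm.

a ≈ 86.0 mm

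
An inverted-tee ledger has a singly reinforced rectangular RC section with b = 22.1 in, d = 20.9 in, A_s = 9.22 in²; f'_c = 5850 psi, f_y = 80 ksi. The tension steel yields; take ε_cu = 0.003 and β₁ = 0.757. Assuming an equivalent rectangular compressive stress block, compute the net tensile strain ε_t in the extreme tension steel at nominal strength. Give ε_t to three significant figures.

ε_t ≈ 0.00407

a = A_s f_y/(0.85 f'_c b) = 6.712 in.
β₁ = 0.757, so c = a/β₁ = 6.712/0.757 = 8.867 in.
From the linear strain diagram with ε_cu = 0.003: ε_t = 0.003 (d − c)/c = 0.003 × (20.9 − 8.867)/8.867 = 0.00407.
ε_t is between 0.004 and 0.005 — transition zone.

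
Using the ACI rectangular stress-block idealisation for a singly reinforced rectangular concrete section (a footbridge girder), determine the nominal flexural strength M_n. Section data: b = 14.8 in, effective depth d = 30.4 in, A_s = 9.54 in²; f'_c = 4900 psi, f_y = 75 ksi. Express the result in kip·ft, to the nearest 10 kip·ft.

T = A_s f_y = 9.54 × 75 = 715.5 kips.
a = T/(0.85 f'_c b) = 715.5/(0.85 × 4.9 × 14.8) = 11.607 in.
M_n = T(d − a/2) = 715.5 × (30.4 − 5.8035) = 17598.8 kip·in = 17598.8/12 = 1466.57 kip·ft.

M_n ≈ 1470 kip·ft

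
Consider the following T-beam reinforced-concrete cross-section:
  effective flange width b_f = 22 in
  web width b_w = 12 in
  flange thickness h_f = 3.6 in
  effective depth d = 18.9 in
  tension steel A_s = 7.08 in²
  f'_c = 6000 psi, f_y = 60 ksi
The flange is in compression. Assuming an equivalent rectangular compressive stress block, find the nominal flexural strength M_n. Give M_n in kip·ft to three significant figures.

M_n ≈ 602 kip·ft

Tension: T = A_s f_y = 7.08 × 60 = 424.8 kips.
Try a within the flange: a = T/(0.85 f'_c b_f) = 424.8/(0.85 × 6 × 22) = 3.786 in.
a = 3.786 > h_f = 3.6 in: the block extends into the web. Split into flange-overhang and web parts.
C_f = 0.85 f'_c (b_f − b_w) h_f = 0.85 × 6 × (22 − 12) × 3.6 = 183.6 kips.
Remaining web compression depth: a_w = (T − C_f)/(0.85 f'_c b_w) = (424.8 − 183.6)/(0.85 × 6 × 12) = 3.941 in.
M_n = C_f(d − h_f/2) + (T − C_f)(d − a_w/2) = 183.6 × (18.9 − 1.8) + 241.2 × (18.9 − 1.9705) = 3139.6 + 4083.4 = 7223.0 kip·in.
M_n = 7223.0/12 = 601.92 kip·ft.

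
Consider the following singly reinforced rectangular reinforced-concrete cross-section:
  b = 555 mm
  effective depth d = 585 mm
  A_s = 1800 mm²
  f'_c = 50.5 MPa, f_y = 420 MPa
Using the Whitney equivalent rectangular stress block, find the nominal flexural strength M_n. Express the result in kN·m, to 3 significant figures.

T = A_s f_y = 1800 × 420 = 756000 N = 756 kN.
From C = T: a = T/(0.85 f'_c b) = 756000/(0.85 × 50.5 × 555) = 31.73 mm.
M_n = T(d − a/2) = 756 kN × (585 − 15.865) mm = 430.27 kN·m.

M_n ≈ 430 kN·m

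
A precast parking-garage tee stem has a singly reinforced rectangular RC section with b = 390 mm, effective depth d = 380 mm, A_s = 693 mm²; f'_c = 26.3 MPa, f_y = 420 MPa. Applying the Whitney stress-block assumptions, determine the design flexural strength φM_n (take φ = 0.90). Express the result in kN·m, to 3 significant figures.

φM_n ≈ 95.2 kN·m

T = A_s f_y = 693 × 420 = 291060 N = 291.06 kN.
From C = T: a = T/(0.85 f'_c b) = 291060/(0.85 × 26.3 × 390) = 33.38 mm.
M_n = T(d − a/2) = 291.06 kN × (380 − 16.69) mm = 105.75 kN·m.
φM_n = 0.90 × 105.75 = 95.18 kN·m.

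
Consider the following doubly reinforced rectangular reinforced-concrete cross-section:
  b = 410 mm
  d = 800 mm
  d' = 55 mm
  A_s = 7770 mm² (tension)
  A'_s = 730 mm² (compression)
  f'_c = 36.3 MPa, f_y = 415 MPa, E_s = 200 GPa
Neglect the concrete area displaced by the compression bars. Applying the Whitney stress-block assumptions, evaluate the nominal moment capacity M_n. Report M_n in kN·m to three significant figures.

M_n ≈ 2230 kN·m

Assume both tension and compression steel yield.
Net tension couple steel: A_s − A'_s = 7040 mm².
a = (A_s − A'_s) f_y / (0.85 f'_c b) = 2921600/(0.85 × 36.3 × 410) = 230.95 mm.
c = a/β₁ = 230.95/0.791 = 291.97 mm; ε'_s = 0.003(c − d')/c = 0.0024 ≥ f_y/E_s = 0.0021, so compression steel does yield.
M_n = (A_s − A'_s) f_y (d − a/2) + A'_s f_y (d − d') = [2921600 × (800 − 115.475) + 302950 × (800 − 55)] × 10⁻⁶ = 1999.91 + 225.70 = 2225.61 kN·m.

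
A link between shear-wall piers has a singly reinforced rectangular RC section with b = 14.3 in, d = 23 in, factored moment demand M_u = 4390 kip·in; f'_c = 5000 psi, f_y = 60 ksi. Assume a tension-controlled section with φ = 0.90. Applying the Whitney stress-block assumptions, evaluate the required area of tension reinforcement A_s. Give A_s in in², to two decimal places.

A_s ≈ 3.85 in²

M_n = M_u/φ = 4390/0.90 = 4877.78 kip·in.
From M_n = 0.85 f'_c a b (d − a/2):
a = d − √(d² − 2M_n/(0.85 f'_c b)) = 23 − √(23² − 2 × 4877.78/(0.85 × 5 × 14.3)) = 3.804 in.
A_s = 0.85 f'_c a b / f_y = 0.85 × 5 × 3.804 × 14.3 / 60 = 3.853 in².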